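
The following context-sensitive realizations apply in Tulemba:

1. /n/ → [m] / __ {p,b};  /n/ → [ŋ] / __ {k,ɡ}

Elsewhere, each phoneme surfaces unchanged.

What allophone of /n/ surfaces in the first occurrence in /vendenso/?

/n/ — between /e/ and /d/; rule 1 does not apply here → [n].

[n]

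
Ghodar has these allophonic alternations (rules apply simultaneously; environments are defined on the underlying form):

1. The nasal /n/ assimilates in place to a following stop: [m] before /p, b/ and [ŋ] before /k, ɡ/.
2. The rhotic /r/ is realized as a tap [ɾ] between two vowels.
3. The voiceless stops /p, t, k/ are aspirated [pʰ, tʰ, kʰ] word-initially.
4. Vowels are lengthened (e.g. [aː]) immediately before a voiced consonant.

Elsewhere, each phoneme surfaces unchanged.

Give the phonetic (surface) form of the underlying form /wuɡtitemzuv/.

/w/ (word-initial) is unaffected → [w].
/u/ meets the environment for rule 4 (before a voiced consonant) → [uː].
/ɡ/ (between /u/ and /t/) is unaffected → [ɡ].
/t/ (between /ɡ/ and /i/): rule 3 targets it, but not word-initially → unchanged [t].
/i/ (between /t/ and /t/) fails the environment for rule 4, so it stays [i].
/t/ — between /i/ and /e/; rule 3 does not apply here → [t].
/e/ — between /t/ and /m/, before a voiced consonant — surfaces as [eː] (rule 4).
/m/ stays [m].
/z/ (between /m/ and /u/): no rule targets it → [z].
/u/ meets the environment for rule 4 (before a voiced consonant) → [uː].
/v/ stays [v].

[wuːɡtiteːmzuːv]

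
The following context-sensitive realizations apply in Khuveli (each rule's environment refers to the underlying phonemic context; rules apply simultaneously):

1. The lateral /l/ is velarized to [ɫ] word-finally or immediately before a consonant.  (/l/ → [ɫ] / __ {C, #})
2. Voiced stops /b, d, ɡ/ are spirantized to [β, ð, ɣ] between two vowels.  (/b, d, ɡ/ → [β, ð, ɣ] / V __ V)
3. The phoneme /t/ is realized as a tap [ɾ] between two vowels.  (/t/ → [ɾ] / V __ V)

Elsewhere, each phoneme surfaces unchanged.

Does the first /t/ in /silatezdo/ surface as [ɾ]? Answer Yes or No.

Yes

/t/ meets the environment for rule 3 (between two vowels) → [ɾ].
The actual realization is [ɾ], which matches [ɾ].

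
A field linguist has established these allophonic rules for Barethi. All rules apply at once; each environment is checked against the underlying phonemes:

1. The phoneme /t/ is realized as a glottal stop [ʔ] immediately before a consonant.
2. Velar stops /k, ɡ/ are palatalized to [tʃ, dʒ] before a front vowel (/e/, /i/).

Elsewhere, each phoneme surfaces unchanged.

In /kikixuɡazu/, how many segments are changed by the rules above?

Segments that undergo a rule: /k/ → [tʃ] (rule 2); /k/ → [tʃ] (rule 2).
All other segments surface unchanged.

2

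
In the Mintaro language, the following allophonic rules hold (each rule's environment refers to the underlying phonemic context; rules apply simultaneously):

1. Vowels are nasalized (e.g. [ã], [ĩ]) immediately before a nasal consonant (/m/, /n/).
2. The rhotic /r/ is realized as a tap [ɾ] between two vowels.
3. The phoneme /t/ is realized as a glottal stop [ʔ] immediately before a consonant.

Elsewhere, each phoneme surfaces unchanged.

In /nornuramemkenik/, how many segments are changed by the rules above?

Segments that undergo a rule: /r/ → [ɾ] (rule 2); /a/ → [ã] (rule 1); /e/ → [ẽ] (rule 1); /e/ → [ẽ] (rule 1).
All other segments surface unchanged.

4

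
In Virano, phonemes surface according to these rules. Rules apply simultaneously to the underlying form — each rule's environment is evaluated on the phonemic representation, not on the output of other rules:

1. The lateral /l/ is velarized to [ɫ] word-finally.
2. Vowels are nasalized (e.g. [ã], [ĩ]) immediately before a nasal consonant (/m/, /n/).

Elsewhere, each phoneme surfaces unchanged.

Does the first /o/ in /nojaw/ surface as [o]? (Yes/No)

Yes

/o/ (between /n/ and /j/) fails the environment for rule 2, so it stays [o].
The actual realization is [o], which matches [o].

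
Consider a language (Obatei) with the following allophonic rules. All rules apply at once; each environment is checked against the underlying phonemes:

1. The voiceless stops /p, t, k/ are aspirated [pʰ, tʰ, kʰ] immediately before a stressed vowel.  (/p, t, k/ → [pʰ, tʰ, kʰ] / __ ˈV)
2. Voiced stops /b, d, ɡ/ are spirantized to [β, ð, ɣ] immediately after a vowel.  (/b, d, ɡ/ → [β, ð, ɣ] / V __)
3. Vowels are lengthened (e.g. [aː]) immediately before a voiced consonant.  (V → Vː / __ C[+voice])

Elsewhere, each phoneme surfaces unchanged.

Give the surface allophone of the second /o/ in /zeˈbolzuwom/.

[oː]

/o/ (between /w/ and /m/) occurs before a voiced consonant → [oː] by rule 3.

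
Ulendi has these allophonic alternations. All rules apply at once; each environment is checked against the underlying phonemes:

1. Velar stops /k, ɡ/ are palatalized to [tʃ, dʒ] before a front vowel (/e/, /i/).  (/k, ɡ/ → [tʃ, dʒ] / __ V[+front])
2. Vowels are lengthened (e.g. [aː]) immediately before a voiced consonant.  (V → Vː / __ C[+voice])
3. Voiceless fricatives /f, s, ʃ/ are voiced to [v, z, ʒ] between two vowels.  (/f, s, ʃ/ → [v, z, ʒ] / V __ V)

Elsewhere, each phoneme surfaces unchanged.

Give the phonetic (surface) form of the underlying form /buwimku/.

[buːwiːmku]

/b/ (word-initial) is unaffected → [b].
Rule 2 applies to /u/ (between /b/ and /w/: before a voiced consonant) → [uː].
/w/ (between /u/ and /i/): no rule targets it → [w].
/i/ meets the environment for rule 2 (before a voiced consonant) → [iː].
/m/ stays [m].
/k/ (between /m/ and /u/) fails the environment for rule 1, so it stays [k].
/u/ (word-final) is in the target of rule 2 but the environment (before a voiced consonant) is not met → [u].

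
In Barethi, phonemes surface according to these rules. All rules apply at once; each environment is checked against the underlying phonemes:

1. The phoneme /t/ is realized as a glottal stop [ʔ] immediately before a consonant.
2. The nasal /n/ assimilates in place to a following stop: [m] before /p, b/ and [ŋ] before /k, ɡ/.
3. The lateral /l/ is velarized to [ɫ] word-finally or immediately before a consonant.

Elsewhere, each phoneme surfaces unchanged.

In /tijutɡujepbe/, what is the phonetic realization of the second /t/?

[ʔ]

/t/ — between /u/ and /ɡ/, immediately before a consonant — surfaces as [ʔ] (rule 1).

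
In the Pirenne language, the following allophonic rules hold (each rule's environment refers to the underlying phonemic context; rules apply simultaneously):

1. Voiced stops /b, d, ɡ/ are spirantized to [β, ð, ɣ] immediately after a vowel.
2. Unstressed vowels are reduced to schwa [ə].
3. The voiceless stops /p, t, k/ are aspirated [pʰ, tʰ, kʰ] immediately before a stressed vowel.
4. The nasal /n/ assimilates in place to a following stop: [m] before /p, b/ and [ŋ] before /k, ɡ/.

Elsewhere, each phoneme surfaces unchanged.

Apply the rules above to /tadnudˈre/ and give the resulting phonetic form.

/t/ (word-initial): rule 3 targets it, but not immediately before a stressed vowel → unchanged [t].
/a/ meets the environment for rule 2 (in an unstressed syllable) → [ə].
/d/ — between /a/ and /n/, immediately after a vowel — surfaces as [ð] (rule 1).
/n/ (between /d/ and /u/) is in the target of rule 4 but the environment (before a labial or velar stop) is not met → [n].
/u/ (between /n/ and /d/): in an unstressed syllable, so rule 2 applies → [ə].
/d/ (between /u/ and /r/) occurs immediately after a vowel → [ð] by rule 1.
/r/ (between /d/ and /e/): no rule targets it → [r].
/e/ (word-final) fails the environment for rule 2, so it stays [e].

[təðnəðˈre]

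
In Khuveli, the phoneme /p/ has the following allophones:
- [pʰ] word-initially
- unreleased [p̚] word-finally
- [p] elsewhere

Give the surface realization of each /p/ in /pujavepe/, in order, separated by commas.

[pʰ], [p]

Occurrence 1 (position 1): word-initially → [pʰ].
Occurrence 2 (position 7): no conditioning environment matches → elsewhere allophone [p].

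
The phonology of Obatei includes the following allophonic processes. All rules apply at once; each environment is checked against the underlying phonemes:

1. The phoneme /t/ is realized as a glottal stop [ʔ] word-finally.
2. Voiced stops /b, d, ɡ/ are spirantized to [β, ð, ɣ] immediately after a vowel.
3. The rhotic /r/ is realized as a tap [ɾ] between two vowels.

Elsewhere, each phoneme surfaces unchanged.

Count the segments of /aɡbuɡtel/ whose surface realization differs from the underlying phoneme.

2

Segments that undergo a rule: /ɡ/ → [ɣ] (rule 2); /ɡ/ → [ɣ] (rule 2).
All other segments surface unchanged.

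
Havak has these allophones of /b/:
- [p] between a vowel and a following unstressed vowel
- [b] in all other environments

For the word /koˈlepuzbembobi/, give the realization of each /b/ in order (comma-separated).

[b], [b], [p]

Occurrence 1 (position 8): no conditioning environment matches → elsewhere allophone [b].
Occurrence 2 (position 11): no conditioning environment matches → elsewhere allophone [b].
Occurrence 3 (position 13): between a vowel and a following unstressed vowel → [p].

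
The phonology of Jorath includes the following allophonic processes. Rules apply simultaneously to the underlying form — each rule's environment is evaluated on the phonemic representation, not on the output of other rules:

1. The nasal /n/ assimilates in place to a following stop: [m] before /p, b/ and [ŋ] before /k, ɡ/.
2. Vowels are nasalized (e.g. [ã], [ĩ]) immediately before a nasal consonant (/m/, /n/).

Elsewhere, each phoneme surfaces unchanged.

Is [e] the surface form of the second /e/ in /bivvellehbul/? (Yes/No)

/e/ (between /l/ and /h/) is in the target of rule 2 but the environment (before a nasal consonant) is not met → [e].
The actual realization is [e], which matches [e].

Yes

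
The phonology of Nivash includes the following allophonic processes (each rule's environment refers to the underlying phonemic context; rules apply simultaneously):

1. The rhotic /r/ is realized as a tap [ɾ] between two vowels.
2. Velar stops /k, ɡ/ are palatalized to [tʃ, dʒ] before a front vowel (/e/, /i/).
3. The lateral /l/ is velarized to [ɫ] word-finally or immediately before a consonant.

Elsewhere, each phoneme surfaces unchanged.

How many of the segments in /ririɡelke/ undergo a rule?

Segments that undergo a rule: /r/ → [ɾ] (rule 1); /ɡ/ → [dʒ] (rule 2); /l/ → [ɫ] (rule 3); /k/ → [tʃ] (rule 2).
All other segments surface unchanged.

4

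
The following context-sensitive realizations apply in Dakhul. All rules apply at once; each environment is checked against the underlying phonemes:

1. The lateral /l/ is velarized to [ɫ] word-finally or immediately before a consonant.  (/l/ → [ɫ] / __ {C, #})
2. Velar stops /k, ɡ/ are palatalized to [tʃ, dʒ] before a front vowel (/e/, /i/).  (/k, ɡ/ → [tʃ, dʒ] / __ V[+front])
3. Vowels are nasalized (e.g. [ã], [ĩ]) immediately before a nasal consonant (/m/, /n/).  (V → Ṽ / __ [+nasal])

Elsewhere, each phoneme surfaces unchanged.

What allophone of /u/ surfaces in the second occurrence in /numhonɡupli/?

[u]

/u/ (between /ɡ/ and /p/) fails the environment for rule 3, so it stays [u].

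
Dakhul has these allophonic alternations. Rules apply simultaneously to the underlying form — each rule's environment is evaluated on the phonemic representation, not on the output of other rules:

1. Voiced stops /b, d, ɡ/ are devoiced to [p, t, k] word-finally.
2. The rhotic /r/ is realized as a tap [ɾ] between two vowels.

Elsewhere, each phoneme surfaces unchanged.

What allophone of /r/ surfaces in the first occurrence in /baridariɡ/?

[ɾ]

/r/ — between /a/ and /i/, between two vowels — surfaces as [ɾ] (rule 2).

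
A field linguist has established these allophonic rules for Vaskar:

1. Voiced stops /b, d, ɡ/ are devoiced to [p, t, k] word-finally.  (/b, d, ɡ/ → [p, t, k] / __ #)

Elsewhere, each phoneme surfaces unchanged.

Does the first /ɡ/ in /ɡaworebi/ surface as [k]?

/ɡ/ — word-initial; rule 1 does not apply here → [ɡ].
The actual realization is [ɡ], not [k].

No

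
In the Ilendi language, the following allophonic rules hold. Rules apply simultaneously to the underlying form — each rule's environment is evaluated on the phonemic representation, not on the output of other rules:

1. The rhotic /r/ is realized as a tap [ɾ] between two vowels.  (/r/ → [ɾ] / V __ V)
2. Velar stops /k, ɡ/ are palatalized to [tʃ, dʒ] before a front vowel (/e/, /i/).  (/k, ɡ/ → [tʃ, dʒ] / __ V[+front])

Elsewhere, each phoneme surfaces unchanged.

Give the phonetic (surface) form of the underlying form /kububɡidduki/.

[kububdʒiddutʃi]

/k/ (word-initial) fails the environment for rule 2, so it stays [k].
/u/ stays [u].
/b/ — not in any rule's target class → [b].
/u/ (between /b/ and /b/): no rule targets it → [u].
/b/ (between /u/ and /ɡ/): no rule targets it → [b].
/ɡ/ (between /b/ and /i/) occurs before a front vowel → [dʒ] by rule 2.
/i/ (between /ɡ/ and /d/) is unaffected → [i].
/d/ (between /i/ and /d/): no rule targets it → [d].
/d/ (between /d/ and /u/) is unaffected → [d].
/u/ (between /d/ and /k/): no rule targets it → [u].
/k/ — between /u/ and /i/, before a front vowel — surfaces as [tʃ] (rule 2).
/i/ stays [i].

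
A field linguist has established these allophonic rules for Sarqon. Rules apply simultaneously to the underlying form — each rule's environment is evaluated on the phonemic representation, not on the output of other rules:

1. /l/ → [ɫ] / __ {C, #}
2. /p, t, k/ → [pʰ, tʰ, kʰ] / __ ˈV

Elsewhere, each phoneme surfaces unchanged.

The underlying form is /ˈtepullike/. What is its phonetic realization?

[ˈtʰepuɫlike]

Rule 2 applies to /t/ (word-initial: immediately before a stressed vowel) → [tʰ].
/e/ (between /t/ and /p/): no rule targets it → [e].
/p/ (between /e/ and /u/): rule 2 targets it, but not immediately before a stressed vowel → unchanged [p].
/u/ (between /p/ and /l/) is unaffected → [u].
Rule 1 applies to /l/ (between /u/ and /l/: word-finally or immediately before a consonant) → [ɫ].
/l/ (between /l/ and /i/) fails the environment for rule 1, so it stays [l].
/i/ (between /l/ and /k/): no rule targets it → [i].
/k/ — between /i/ and /e/; rule 2 does not apply here → [k].
/e/ (word-final): no rule targets it → [e].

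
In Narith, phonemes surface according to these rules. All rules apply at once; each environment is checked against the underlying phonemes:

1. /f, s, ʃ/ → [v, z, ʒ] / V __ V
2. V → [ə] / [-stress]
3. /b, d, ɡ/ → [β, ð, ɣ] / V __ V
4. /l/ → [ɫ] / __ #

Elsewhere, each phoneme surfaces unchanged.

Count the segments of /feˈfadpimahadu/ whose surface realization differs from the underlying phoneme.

Segments that undergo a rule: /e/ → [ə] (rule 2); /f/ → [v] (rule 1); /i/ → [ə] (rule 2); /a/ → [ə] (rule 2); /a/ → [ə] (rule 2); /d/ → [ð] (rule 3); /u/ → [ə] (rule 2).
All other segments surface unchanged.

7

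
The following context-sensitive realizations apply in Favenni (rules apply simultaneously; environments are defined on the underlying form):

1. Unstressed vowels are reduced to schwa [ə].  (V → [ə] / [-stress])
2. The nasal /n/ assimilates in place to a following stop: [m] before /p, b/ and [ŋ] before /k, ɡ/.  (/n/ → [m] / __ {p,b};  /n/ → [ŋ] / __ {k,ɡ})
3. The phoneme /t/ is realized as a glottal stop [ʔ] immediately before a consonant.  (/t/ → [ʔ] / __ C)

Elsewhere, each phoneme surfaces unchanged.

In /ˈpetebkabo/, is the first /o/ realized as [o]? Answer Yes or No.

No

/o/ meets the environment for rule 1 (in an unstressed syllable) → [ə].
The actual realization is [ə], not [o].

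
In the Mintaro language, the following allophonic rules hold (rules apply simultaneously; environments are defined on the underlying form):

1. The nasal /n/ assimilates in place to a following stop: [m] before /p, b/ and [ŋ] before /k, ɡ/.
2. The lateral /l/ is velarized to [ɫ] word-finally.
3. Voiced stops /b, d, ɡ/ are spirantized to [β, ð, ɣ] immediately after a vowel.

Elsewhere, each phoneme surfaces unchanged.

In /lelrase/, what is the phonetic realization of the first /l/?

[l]

/l/ (word-initial) is in the target of rule 2 but the environment (word-finally) is not met → [l].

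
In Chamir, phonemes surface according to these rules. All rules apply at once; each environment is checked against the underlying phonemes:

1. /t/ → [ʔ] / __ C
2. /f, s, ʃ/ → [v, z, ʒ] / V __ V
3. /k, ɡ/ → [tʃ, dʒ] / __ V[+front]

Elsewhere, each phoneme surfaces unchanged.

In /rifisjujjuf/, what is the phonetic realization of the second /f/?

/f/ (word-final) fails the environment for rule 2, so it stays [f].

[f]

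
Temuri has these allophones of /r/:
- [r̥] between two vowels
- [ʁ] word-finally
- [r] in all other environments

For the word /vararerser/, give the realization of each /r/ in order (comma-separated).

[r̥], [r̥], [r], [ʁ]

Occurrence 1 (position 3): between two vowels → [r̥].
Occurrence 2 (position 5): between two vowels → [r̥].
Occurrence 3 (position 7): no conditioning environment matches → elsewhere allophone [r].
Occurrence 4 (position 10): word-finally → [ʁ].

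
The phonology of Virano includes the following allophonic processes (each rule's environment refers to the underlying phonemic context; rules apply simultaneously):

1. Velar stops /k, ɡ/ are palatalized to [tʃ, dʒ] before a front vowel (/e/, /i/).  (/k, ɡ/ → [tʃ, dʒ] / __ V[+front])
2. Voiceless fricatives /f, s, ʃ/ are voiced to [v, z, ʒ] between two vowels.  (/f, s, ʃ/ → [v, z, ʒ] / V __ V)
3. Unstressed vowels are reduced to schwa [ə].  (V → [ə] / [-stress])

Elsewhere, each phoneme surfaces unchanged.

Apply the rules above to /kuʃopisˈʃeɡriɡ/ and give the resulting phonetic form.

/k/ (word-initial): rule 1 targets it, but not before a front vowel → unchanged [k].
/u/ — between /k/ and /ʃ/, in an unstressed syllable — surfaces as [ə] (rule 3).
/ʃ/ meets the environment for rule 2 (between two vowels) → [ʒ].
Rule 3 applies to /o/ (between /ʃ/ and /p/: in an unstressed syllable) → [ə].
/p/ — not in any rule's target class → [p].
/i/ meets the environment for rule 3 (in an unstressed syllable) → [ə].
/s/ (between /i/ and /ʃ/) fails the environment for rule 2, so it stays [s].
/ʃ/ (between /s/ and /e/): rule 2 targets it, but not between two vowels → unchanged [ʃ].
/e/ (between /ʃ/ and /ɡ/) is in the target of rule 3 but the environment (in an unstressed syllable) is not met → [e].
/ɡ/ (between /e/ and /r/): rule 1 targets it, but not before a front vowel → unchanged [ɡ].
/r/ stays [r].
/i/ (between /r/ and /ɡ/) occurs in an unstressed syllable → [ə] by rule 3.
/ɡ/ (word-final): rule 1 targets it, but not before a front vowel → unchanged [ɡ].

[kəʒəpəsˈʃeɡrəɡ]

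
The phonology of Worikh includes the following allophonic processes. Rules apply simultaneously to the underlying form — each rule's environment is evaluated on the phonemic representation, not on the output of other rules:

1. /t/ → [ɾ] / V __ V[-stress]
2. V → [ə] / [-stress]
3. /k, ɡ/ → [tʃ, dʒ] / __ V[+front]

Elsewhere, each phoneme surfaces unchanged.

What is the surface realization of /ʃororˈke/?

/o/ (between /ʃ/ and /r/): in an unstressed syllable, so rule 2 applies → [ə].
Rule 2 applies to /o/ (between /r/ and /r/: in an unstressed syllable) → [ə].
Rule 3 applies to /k/ (between /r/ and /e/: before a front vowel) → [tʃ].
/e/ (word-final) fails the environment for rule 2, so it stays [e].

[ʃərərˈtʃe]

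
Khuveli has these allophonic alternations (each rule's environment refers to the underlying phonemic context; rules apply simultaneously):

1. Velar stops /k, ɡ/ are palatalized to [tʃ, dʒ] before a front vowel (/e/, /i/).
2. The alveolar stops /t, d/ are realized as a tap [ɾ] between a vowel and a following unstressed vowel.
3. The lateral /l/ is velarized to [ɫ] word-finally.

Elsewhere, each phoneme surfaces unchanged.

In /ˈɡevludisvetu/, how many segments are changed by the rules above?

Segments that undergo a rule: /ɡ/ → [dʒ] (rule 1); /d/ → [ɾ] (rule 2); /t/ → [ɾ] (rule 2).
All other segments surface unchanged.

3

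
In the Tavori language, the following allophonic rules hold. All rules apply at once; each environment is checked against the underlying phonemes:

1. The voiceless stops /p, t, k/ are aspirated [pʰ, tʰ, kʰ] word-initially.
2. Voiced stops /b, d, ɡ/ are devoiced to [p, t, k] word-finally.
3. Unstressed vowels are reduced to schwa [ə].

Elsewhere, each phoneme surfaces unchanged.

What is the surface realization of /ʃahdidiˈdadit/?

/a/ — between /ʃ/ and /h/, in an unstressed syllable — surfaces as [ə] (rule 3).
/d/ (between /h/ and /i/) fails the environment for rule 2, so it stays [d].
/i/ meets the environment for rule 3 (in an unstressed syllable) → [ə].
/d/ (between /i/ and /i/): rule 2 targets it, but not word-finally → unchanged [d].
/i/ (between /d/ and /d/): in an unstressed syllable, so rule 3 applies → [ə].
/d/ (between /i/ and /a/): rule 2 targets it, but not word-finally → unchanged [d].
/a/ — between /d/ and /d/; rule 3 does not apply here → [a].
/d/ (between /a/ and /i/) fails the environment for rule 2, so it stays [d].
/i/ (between /d/ and /t/): in an unstressed syllable, so rule 3 applies → [ə].
/t/ (word-final) is in the target of rule 1 but the environment (word-initially) is not met → [t].

[ʃəhdədəˈdadət]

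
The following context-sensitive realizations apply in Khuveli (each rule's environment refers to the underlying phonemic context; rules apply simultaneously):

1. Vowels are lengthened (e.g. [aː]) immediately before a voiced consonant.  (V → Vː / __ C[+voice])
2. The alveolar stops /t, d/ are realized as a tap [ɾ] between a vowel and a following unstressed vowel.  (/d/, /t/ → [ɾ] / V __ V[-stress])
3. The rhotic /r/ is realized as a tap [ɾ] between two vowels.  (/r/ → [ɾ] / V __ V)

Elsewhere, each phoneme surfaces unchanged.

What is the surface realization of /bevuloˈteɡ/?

/e/ (between /b/ and /v/): before a voiced consonant, so rule 1 applies → [eː].
/u/ meets the environment for rule 1 (before a voiced consonant) → [uː].
/o/ (between /l/ and /t/): rule 1 targets it, but not before a voiced consonant → unchanged [o].
/t/ — between /o/ and /e/; rule 2 does not apply here → [t].
/e/ meets the environment for rule 1 (before a voiced consonant) → [eː].

[beːvuːloˈteːɡ]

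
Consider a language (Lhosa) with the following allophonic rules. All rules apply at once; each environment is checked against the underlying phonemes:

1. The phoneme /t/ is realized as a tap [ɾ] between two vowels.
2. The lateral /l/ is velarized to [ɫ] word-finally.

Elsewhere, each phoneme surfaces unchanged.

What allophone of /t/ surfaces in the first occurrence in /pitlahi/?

[t]

/t/ — between /i/ and /l/; rule 1 does not apply here → [t].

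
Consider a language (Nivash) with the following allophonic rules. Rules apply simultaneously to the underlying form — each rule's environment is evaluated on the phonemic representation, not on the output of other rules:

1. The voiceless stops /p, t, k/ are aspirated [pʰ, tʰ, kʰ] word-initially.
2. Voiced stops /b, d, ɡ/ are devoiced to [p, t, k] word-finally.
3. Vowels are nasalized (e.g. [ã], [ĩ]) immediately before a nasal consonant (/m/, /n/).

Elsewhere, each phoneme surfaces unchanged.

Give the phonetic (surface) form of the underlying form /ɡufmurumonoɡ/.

[ɡufmurũmõnok]

/ɡ/ — word-initial; rule 2 does not apply here → [ɡ].
/u/ — between /ɡ/ and /f/; rule 3 does not apply here → [u].
/f/ stays [f].
/m/ (between /f/ and /u/) is unaffected → [m].
/u/ (between /m/ and /r/) fails the environment for rule 3, so it stays [u].
/r/ (between /u/ and /u/): no rule targets it → [r].
/u/ meets the environment for rule 3 (before a nasal consonant) → [ũ].
/m/ (between /u/ and /o/) is unaffected → [m].
/o/ — between /m/ and /n/, before a nasal consonant — surfaces as [õ] (rule 3).
/n/ (between /o/ and /o/): no rule targets it → [n].
/o/ — between /n/ and /ɡ/; rule 3 does not apply here → [o].
/ɡ/ (word-final): word-finally, so rule 2 applies → [k].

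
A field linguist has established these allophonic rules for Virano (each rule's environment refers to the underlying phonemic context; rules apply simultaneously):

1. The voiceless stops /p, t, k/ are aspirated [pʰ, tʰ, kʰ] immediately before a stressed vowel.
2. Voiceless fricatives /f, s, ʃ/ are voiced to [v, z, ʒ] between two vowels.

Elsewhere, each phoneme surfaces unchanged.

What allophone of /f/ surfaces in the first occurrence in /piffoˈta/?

[f]

/f/ — between /i/ and /f/; rule 2 does not apply here → [f].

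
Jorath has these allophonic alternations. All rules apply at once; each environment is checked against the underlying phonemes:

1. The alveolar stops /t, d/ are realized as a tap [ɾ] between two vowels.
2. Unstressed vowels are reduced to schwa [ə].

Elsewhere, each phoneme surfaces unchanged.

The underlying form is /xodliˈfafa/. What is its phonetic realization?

[xədləˈfafə]

/x/ (word-initial) is unaffected → [x].
/o/ meets the environment for rule 2 (in an unstressed syllable) → [ə].
/d/ — between /o/ and /l/; rule 1 does not apply here → [d].
/l/ stays [l].
/i/ — between /l/ and /f/, in an unstressed syllable — surfaces as [ə] (rule 2).
/f/ (between /i/ and /a/) is unaffected → [f].
/a/ (between /f/ and /f/) fails the environment for rule 2, so it stays [a].
/f/ (between /a/ and /a/): no rule targets it → [f].
Rule 2 applies to /a/ (word-final: in an unstressed syllable) → [ə].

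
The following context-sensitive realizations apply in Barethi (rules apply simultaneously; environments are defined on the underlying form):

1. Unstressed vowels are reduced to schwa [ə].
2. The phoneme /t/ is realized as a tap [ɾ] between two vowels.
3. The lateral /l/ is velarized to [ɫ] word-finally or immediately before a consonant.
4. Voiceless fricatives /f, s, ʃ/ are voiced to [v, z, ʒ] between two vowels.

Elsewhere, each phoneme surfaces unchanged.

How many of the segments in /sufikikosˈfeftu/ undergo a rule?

6

Segments that undergo a rule: /u/ → [ə] (rule 1); /f/ → [v] (rule 4); /i/ → [ə] (rule 1); /i/ → [ə] (rule 1); /o/ → [ə] (rule 1); /u/ → [ə] (rule 1).
All other segments surface unchanged.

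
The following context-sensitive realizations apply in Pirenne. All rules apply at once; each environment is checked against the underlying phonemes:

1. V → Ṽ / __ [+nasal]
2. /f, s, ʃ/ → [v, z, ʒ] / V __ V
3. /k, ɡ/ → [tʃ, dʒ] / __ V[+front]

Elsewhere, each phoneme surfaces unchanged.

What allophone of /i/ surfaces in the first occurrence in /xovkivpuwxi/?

/i/ (between /k/ and /v/) is in the target of rule 1 but the environment (before a nasal consonant) is not met → [i].

[i]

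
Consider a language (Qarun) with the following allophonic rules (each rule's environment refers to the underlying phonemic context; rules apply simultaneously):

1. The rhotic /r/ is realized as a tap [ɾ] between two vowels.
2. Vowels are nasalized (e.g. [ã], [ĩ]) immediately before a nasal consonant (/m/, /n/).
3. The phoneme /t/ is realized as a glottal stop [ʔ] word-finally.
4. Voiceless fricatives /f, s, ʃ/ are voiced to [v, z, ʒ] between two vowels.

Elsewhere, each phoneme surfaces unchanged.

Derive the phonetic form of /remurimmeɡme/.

/r/ (word-initial) is in the target of rule 1 but the environment (between two vowels) is not met → [r].
/e/ (between /r/ and /m/): before a nasal consonant, so rule 2 applies → [ẽ].
/u/ (between /m/ and /r/): rule 2 targets it, but not before a nasal consonant → unchanged [u].
/r/ (between /u/ and /i/): between two vowels, so rule 1 applies → [ɾ].
/i/ (between /r/ and /m/): before a nasal consonant, so rule 2 applies → [ĩ].
/e/ (between /m/ and /ɡ/) is in the target of rule 2 but the environment (before a nasal consonant) is not met → [e].
/e/ — word-final; rule 2 does not apply here → [e].

[rẽmuɾĩmmeɡme]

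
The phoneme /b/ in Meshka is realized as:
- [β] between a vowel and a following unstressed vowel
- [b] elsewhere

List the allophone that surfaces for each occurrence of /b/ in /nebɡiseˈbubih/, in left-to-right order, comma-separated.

Occurrence 1 (position 3): no conditioning environment matches → elsewhere allophone [b].
Occurrence 2 (position 8): no conditioning environment matches → elsewhere allophone [b].
Occurrence 3 (position 10): between a vowel and a following unstressed vowel → [β].

[b], [b], [β]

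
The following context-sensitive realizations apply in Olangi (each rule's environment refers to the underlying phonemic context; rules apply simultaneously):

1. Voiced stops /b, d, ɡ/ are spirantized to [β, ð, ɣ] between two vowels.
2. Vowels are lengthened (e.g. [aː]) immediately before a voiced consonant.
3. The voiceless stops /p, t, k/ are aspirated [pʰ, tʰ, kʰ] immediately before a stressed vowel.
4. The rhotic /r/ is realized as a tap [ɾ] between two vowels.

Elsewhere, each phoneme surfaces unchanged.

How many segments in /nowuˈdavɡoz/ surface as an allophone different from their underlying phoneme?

5

Segments that undergo a rule: /o/ → [oː] (rule 2); /u/ → [uː] (rule 2); /d/ → [ð] (rule 1); /a/ → [aː] (rule 2); /o/ → [oː] (rule 2).
All other segments surface unchanged.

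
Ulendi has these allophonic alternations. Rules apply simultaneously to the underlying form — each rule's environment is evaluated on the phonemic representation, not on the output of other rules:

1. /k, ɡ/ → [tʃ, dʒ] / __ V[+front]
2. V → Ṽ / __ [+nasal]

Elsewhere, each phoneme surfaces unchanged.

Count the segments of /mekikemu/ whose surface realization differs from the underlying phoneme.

Segments that undergo a rule: /k/ → [tʃ] (rule 1); /k/ → [tʃ] (rule 1); /e/ → [ẽ] (rule 2).
All other segments surface unchanged.

3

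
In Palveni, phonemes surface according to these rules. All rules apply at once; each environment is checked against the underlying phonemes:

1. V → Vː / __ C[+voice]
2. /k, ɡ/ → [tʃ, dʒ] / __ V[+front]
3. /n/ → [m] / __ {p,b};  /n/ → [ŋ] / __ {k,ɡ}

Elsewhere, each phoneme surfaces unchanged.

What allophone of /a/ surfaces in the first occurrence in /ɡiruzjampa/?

/a/ (between /j/ and /m/): before a voiced consonant, so rule 1 applies → [aː].

[aː]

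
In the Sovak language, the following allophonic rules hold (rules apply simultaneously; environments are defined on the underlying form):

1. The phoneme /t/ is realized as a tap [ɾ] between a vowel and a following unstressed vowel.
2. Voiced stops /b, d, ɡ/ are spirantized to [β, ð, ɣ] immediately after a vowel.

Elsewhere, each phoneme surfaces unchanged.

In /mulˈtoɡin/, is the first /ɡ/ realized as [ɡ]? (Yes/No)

/ɡ/ meets the environment for rule 2 (immediately after a vowel) → [ɣ].
The actual realization is [ɣ], not [ɡ].

No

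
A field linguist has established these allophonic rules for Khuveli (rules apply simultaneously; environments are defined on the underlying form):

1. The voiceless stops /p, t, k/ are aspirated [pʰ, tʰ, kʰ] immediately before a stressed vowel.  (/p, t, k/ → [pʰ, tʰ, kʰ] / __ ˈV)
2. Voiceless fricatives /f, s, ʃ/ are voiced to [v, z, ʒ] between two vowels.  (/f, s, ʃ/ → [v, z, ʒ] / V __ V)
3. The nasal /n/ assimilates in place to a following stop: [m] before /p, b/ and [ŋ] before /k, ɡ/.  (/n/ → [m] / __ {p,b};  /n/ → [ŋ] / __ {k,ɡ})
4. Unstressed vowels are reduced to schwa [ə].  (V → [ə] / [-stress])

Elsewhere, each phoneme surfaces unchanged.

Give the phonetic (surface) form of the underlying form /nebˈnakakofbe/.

/n/ (word-initial): rule 3 targets it, but not before a labial or velar stop → unchanged [n].
/e/ (between /n/ and /b/): in an unstressed syllable, so rule 4 applies → [ə].
/b/ (between /e/ and /n/) is unaffected → [b].
/n/ (between /b/ and /a/) fails the environment for rule 3, so it stays [n].
/a/ (between /n/ and /k/): rule 4 targets it, but not in an unstressed syllable → unchanged [a].
/k/ — between /a/ and /a/; rule 1 does not apply here → [k].
/a/ (between /k/ and /k/) occurs in an unstressed syllable → [ə] by rule 4.
/k/ (between /a/ and /o/) fails the environment for rule 1, so it stays [k].
/o/ — between /k/ and /f/, in an unstressed syllable — surfaces as [ə] (rule 4).
/f/ (between /o/ and /b/) fails the environment for rule 2, so it stays [f].
/b/ (between /f/ and /e/): no rule targets it → [b].
/e/ — word-final, in an unstressed syllable — surfaces as [ə] (rule 4).

[nəbˈnakəkəfbə]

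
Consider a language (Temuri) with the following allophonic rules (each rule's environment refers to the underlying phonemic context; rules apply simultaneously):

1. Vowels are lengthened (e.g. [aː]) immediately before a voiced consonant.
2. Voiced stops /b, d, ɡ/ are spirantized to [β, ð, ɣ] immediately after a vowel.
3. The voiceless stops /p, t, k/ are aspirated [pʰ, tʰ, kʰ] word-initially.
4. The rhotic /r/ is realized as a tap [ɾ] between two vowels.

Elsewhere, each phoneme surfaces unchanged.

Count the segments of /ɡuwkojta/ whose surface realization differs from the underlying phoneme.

Segments that undergo a rule: /u/ → [uː] (rule 1); /o/ → [oː] (rule 1).
All other segments surface unchanged.

2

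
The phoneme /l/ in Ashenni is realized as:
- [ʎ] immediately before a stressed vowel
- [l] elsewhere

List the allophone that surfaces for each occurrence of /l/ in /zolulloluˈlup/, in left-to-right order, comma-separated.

[l], [l], [l], [l], [ʎ]

Occurrence 1 (position 3): no conditioning environment matches → elsewhere allophone [l].
Occurrence 2 (position 5): no conditioning environment matches → elsewhere allophone [l].
Occurrence 3 (position 6): no conditioning environment matches → elsewhere allophone [l].
Occurrence 4 (position 8): no conditioning environment matches → elsewhere allophone [l].
Occurrence 5 (position 10): immediately before a stressed vowel → [ʎ].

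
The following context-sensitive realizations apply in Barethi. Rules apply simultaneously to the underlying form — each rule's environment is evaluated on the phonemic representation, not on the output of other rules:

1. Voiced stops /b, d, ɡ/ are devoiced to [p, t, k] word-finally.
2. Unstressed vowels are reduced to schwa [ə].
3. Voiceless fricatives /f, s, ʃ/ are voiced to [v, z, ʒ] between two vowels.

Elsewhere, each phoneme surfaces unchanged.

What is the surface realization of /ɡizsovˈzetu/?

/ɡ/ (word-initial): rule 1 targets it, but not word-finally → unchanged [ɡ].
/i/ (between /ɡ/ and /z/): in an unstressed syllable, so rule 2 applies → [ə].
/s/ (between /z/ and /o/) fails the environment for rule 3, so it stays [s].
Rule 2 applies to /o/ (between /s/ and /v/: in an unstressed syllable) → [ə].
/e/ (between /z/ and /t/) is in the target of rule 2 but the environment (in an unstressed syllable) is not met → [e].
/u/ — word-final, in an unstressed syllable — surfaces as [ə] (rule 2).

[ɡəzsəvˈzetə]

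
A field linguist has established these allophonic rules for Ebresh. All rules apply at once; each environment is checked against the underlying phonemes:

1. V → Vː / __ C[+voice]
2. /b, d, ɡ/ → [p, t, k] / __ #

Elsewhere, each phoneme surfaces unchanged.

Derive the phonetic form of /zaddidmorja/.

[zaːddiːdmoːrja]

/z/ stays [z].
/a/ meets the environment for rule 1 (before a voiced consonant) → [aː].
/d/ — between /a/ and /d/; rule 2 does not apply here → [d].
/d/ — between /d/ and /i/; rule 2 does not apply here → [d].
/i/ (between /d/ and /d/) occurs before a voiced consonant → [iː] by rule 1.
/d/ — between /i/ and /m/; rule 2 does not apply here → [d].
/m/ — not in any rule's target class → [m].
Rule 1 applies to /o/ (between /m/ and /r/: before a voiced consonant) → [oː].
/r/ stays [r].
/j/ — not in any rule's target class → [j].
/a/ (word-final): rule 1 targets it, but not before a voiced consonant → unchanged [a].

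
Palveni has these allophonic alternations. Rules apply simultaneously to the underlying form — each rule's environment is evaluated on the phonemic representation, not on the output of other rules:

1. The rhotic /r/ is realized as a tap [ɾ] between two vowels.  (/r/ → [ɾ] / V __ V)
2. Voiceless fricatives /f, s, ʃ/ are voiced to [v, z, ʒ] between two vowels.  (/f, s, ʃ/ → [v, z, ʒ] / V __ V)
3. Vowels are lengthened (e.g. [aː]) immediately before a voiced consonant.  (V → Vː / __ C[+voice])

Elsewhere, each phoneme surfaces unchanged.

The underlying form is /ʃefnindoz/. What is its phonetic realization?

[ʃefniːndoːz]

/ʃ/ (word-initial) fails the environment for rule 2, so it stays [ʃ].
/e/ (between /ʃ/ and /f/): rule 3 targets it, but not before a voiced consonant → unchanged [e].
/f/ — between /e/ and /n/; rule 2 does not apply here → [f].
/n/ (between /f/ and /i/): no rule targets it → [n].
/i/ (between /n/ and /n/) occurs before a voiced consonant → [iː] by rule 3.
/n/ stays [n].
/d/ (between /n/ and /o/): no rule targets it → [d].
Rule 3 applies to /o/ (between /d/ and /z/: before a voiced consonant) → [oː].
/z/ (word-final) is unaffected → [z].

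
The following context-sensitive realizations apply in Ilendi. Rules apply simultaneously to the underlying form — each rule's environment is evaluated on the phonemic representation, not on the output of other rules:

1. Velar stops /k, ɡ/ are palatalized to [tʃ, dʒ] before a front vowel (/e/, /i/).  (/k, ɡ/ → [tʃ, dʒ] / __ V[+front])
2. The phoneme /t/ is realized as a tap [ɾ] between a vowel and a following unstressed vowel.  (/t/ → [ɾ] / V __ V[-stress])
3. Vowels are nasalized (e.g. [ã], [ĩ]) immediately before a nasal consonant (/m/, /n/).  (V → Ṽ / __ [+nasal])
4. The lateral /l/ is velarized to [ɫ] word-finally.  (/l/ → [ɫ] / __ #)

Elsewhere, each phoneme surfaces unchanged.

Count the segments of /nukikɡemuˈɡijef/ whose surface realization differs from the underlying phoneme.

4

Segments that undergo a rule: /k/ → [tʃ] (rule 1); /ɡ/ → [dʒ] (rule 1); /e/ → [ẽ] (rule 3); /ɡ/ → [dʒ] (rule 1).
All other segments surface unchanged.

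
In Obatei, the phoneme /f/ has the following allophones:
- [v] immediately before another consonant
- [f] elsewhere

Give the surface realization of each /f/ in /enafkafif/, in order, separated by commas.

Occurrence 1 (position 4): immediately before another consonant → [v].
Occurrence 2 (position 7): no conditioning environment matches → elsewhere allophone [f].
Occurrence 3 (position 9): no conditioning environment matches → elsewhere allophone [f].

[v], [f], [f]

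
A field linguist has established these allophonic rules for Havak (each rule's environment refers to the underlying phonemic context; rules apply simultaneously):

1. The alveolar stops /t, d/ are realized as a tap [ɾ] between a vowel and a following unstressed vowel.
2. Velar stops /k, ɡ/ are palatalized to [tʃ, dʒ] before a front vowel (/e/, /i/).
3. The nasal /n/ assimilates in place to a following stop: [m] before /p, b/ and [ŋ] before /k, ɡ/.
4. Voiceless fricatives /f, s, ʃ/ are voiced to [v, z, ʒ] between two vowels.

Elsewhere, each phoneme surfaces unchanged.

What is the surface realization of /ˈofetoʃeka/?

[ˈoveɾoʒeka]

/o/ — not in any rule's target class → [o].
/f/ meets the environment for rule 4 (between two vowels) → [v].
/e/ stays [e].
/t/ meets the environment for rule 1 (between a vowel and a following unstressed vowel) → [ɾ].
/o/ — not in any rule's target class → [o].
/ʃ/ (between /o/ and /e/) occurs between two vowels → [ʒ] by rule 4.
/e/ stays [e].
/k/ — between /e/ and /a/; rule 2 does not apply here → [k].
/a/ (word-final): no rule targets it → [a].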